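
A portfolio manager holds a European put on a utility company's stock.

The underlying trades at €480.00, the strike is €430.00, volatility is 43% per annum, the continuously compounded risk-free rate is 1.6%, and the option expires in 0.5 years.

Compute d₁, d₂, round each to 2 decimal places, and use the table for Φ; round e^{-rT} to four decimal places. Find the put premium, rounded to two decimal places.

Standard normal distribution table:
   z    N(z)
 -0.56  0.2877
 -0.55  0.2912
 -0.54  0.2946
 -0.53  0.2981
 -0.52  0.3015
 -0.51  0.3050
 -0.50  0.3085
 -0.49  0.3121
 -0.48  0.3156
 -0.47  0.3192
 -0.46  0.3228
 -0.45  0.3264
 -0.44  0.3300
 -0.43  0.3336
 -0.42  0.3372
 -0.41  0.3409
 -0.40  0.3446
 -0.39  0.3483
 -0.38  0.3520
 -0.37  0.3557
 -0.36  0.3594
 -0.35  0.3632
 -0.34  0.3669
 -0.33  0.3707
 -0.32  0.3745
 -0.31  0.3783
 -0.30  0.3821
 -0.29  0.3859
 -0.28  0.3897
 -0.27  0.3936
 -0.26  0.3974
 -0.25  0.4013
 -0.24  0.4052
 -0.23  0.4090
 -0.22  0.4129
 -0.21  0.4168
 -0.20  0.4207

σ√T = 0.43·√0.5 = 0.3041
d₁ = [ln(480/430) + (0.016 + ½·0.43²)·0.5] / (σ√T) = (0.1100 + 0.0542) / 0.3041 = 0.5401 ≈ 0.54
d₂ = 0.5401 − 0.3041 = 0.2361 ≈ 0.24
exp(−rT) = exp(−0.016·0.5) = 0.9920
N(−d₂) = N(-0.24) = 0.4052;  N(−d₁) = N(-0.54) = 0.2946
P = 430·0.9920·0.4052 − 480·0.2946 = 172.8421 − 141.4080 = 31.4341

€31.43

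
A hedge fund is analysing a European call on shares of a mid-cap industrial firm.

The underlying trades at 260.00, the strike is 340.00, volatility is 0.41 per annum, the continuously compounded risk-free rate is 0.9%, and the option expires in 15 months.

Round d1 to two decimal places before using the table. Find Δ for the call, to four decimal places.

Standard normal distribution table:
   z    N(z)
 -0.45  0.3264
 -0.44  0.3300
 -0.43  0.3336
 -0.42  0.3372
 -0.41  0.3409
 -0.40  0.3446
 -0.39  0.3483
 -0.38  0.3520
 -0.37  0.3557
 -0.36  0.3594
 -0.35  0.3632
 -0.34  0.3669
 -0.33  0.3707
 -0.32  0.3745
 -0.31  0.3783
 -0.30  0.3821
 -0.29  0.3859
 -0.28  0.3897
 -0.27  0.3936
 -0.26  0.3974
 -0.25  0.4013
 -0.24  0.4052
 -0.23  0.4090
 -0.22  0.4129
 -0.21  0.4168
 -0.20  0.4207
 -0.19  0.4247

σ√T = 0.41·√1.25 = 0.4584
ln(S/K) + (r + σ²/2)T = ln(260/340) + (0.009 + 0.41²/2)·1.25 = -0.2683 + 0.1163 = -0.1520
d₁ = -0.1520 / 0.4584 = -0.3315 → -0.33
N(d₁) = N(-0.33) = 0.3707
Δ_call = N(d₁) = 0.3707

0.3707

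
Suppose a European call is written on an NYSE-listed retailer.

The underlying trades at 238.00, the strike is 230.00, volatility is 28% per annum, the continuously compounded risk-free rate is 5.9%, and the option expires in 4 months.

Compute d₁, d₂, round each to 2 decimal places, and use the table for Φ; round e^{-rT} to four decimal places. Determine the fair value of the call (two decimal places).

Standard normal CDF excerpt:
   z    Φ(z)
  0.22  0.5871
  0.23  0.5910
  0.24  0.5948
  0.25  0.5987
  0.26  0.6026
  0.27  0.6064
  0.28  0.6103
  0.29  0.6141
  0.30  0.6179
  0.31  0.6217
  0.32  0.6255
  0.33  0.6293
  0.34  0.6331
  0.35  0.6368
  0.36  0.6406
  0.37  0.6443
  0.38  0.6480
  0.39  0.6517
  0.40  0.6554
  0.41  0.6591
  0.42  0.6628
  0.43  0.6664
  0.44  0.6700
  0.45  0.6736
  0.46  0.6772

σ√T = 0.28 × 0.5774 = 0.1617
d₁ = [ln(238/230) + (0.059 + 0.28²/2)·0.3333] / 0.1617 = [0.0342 + 0.0327] / 0.1617 = 0.4140 → 0.41
d₂ = d₁ − σ√T = 0.4140 − 0.1617 = 0.2523 → 0.25
e^(−rT) = e^(−0.059·0.3333) = 0.9805
N(d₁) = N(0.41) = 0.6591;  N(d₂) = N(0.25) = 0.5987
C = 238·0.6591 − 230·0.9805·0.5987 = 156.8658 − 135.0158 = 21.8500

21.85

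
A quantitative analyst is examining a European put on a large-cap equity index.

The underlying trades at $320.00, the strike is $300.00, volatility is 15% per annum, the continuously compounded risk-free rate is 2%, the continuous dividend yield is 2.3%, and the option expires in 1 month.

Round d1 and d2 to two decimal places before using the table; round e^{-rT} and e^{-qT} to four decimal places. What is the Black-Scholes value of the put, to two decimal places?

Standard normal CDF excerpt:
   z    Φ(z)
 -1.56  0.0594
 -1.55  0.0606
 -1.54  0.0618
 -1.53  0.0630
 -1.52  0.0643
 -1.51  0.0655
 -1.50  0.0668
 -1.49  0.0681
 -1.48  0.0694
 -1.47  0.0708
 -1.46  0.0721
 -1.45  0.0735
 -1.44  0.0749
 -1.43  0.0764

T = 0.08333;  σ√T = 0.0433
ln(S/K) + (r − q + σ²/2)T = ln(320/300) + (0.02 − 0.023 + 0.15²/2)·0.08333 = 0.0645 + 0.0007 = 0.0652
d₁ = 0.0652 / 0.0433 = 1.5063 ≈ 1.51
d₂ = d₁ − σ√T = 1.5063 − 0.0433 = 1.4630 ≈ 1.46
exp(−qT) = exp(−0.023·0.08333) = 0.9981;  exp(−rT) = exp(−0.02·0.08333) = 0.9983
P = 300·0.9983·N(-1.46) − 320·0.9981·N(-1.51) = 300·0.9983·0.0721 − 320·0.9981·0.0655 = 21.5932 − 20.9202 = 0.6731

$0.67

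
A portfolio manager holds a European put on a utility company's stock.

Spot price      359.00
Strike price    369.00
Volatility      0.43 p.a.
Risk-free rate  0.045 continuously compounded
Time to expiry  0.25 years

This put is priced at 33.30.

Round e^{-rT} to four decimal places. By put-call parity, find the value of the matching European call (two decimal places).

e^(−rT) = e^(−0.045·0.25) = 0.9888
Put-call parity: C − P = S − K·e^(−rT) = 359 − 369·0.9888 = 359 − 364.8672 = -5.8672
C = P + (C − P) = 33.30 + (-5.8672) = 27.4328

27.43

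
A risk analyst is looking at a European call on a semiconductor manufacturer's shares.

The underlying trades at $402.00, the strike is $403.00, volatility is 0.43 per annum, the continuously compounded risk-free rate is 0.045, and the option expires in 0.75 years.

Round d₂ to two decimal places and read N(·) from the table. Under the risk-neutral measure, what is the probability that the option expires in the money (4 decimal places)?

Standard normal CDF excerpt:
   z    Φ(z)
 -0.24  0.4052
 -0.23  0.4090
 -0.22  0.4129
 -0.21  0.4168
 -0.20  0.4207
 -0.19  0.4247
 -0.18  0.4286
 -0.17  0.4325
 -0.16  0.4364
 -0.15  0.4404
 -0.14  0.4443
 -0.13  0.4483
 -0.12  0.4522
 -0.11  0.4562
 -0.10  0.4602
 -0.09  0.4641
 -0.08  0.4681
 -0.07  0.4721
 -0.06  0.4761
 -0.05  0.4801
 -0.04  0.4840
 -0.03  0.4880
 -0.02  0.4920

T = 0.75;  σ√T = 0.3724
d₁ = [ln(402/403) + (0.045 + ½·0.43²)·0.75] / (σ√T) = (-0.0025 + 0.1031) / 0.3724 = 0.2702 → 0.27
d₂ = 0.2702 − 0.3724 = -0.1022 → -0.10
Pr(exercise) under Q = N(d₂) = 0.4602

0.4602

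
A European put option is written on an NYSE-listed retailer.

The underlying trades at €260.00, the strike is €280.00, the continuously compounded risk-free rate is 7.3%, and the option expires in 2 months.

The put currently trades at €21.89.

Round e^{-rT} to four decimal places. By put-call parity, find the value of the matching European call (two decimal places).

€5.28

e^(−rT) = e^(−0.073·0.1667) = 0.9879
Put-call parity: C − P = S − K·e^(−rT) = 260 − 280·0.9879 = 260 − 276.6120 = -16.6120
C = P + (C − P) = 21.89 + (-16.6120) = 5.2780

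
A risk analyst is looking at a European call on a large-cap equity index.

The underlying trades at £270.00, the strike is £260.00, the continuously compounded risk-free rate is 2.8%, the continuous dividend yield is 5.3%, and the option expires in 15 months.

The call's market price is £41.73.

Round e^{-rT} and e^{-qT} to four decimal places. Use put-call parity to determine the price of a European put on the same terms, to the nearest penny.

exp(−qT) = exp(−0.053·1.25) = 0.9359;  exp(−rT) = exp(−0.028·1.25) = 0.9656
Put-call parity: C − P = S·e^(−qT) − K·e^(−rT) = 270·0.9359 − 260·0.9656 = 252.6930 − 251.0560 = 1.6370
P = C − (C − P) = 41.73 − (1.6370) = 40.0930

£40.09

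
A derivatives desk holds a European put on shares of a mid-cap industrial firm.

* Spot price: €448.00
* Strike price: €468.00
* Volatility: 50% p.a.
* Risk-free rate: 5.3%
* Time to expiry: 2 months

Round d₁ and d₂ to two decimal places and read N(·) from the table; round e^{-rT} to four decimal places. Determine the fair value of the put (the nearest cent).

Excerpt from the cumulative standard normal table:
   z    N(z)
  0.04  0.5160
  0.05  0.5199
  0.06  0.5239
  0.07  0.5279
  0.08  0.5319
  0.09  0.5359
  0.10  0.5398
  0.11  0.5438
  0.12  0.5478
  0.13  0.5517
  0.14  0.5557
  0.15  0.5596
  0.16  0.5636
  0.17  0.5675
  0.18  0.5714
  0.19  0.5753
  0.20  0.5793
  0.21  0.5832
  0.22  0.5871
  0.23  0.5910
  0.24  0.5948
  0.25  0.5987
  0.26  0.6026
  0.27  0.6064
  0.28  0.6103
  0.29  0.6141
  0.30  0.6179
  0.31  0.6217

σ√T = 0.5·√0.1667 = 0.2041
ln(S/K) + (r + σ²/2)T = ln(448/468) + (0.053 + 0.5²/2)·0.1667 = -0.0437 + 0.0297 = -0.0140
d₁ = -0.0140 / 0.2041 = -0.0686 which rounds to -0.07
d₂ = d₁ − σ√T = -0.0686 − 0.2041 = -0.2728 which rounds to -0.27
exp(−rT) = exp(−0.053·0.1667) = 0.9912
N(−d₂) = N(0.27) = 0.6064;  N(−d₁) = N(0.07) = 0.5279
P = 468·0.9912·0.6064 − 448·0.5279 = 281.2978 − 236.4992 = 44.7986

€44.80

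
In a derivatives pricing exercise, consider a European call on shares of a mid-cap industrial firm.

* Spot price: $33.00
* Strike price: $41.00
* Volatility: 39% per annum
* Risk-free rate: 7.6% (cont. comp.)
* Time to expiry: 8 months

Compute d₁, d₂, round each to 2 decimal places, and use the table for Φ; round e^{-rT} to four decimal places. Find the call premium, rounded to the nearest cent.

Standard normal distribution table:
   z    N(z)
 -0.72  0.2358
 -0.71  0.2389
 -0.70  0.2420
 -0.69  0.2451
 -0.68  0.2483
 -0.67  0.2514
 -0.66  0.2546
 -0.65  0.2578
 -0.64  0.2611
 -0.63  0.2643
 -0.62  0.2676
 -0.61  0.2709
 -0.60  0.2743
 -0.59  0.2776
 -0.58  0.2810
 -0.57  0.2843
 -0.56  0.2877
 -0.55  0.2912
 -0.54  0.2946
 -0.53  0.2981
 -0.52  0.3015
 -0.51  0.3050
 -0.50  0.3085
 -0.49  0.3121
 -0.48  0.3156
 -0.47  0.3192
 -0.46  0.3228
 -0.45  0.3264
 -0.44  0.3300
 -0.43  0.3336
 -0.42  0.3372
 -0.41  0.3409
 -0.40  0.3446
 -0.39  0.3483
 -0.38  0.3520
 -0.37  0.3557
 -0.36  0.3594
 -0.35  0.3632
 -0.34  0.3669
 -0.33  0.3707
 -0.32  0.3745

$2.18

σ√T = 0.39·√0.6667 = 0.3184
d₁ = [ln(33/41) + (0.076 + ½·0.39²)·0.6667] / (σ√T) = (-0.2171 + 0.1014) / 0.3184 = -0.3633 ≈ -0.36
d₂ = -0.3633 − 0.3184 = -0.6818 ≈ -0.68
e^(−rT) = e^(−0.076·0.6667) = 0.9506
N(d₁) = N(-0.36) = 0.3594;  N(d₂) = N(-0.68) = 0.2483
C = 33·0.3594 − 41·0.9506·0.2483 = 11.8602 − 9.6774 = 2.1828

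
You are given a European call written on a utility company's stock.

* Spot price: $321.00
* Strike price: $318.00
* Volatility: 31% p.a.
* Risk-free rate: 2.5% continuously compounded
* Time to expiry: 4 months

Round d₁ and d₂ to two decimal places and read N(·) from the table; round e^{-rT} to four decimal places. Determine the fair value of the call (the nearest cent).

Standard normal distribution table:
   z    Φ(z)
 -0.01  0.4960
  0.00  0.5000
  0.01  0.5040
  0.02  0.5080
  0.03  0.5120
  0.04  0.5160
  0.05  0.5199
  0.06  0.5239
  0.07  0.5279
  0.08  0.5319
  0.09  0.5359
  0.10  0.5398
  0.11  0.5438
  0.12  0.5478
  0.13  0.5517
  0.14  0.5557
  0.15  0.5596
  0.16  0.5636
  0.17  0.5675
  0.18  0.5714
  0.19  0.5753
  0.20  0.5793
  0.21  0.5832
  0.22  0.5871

σ√T = 0.31 × 0.5774 = 0.1790
d₁ = [ln(321/318) + (0.025 + 0.31²/2)·0.3333] / 0.1790 = [0.0094 + 0.0244] / 0.1790 = 0.1885 ⇒ 0.19
d₂ = d₁ − σ√T = 0.1885 − 0.1790 = 0.0095 ⇒ 0.01
e^(−rT) = e^(−0.025·0.3333) = 0.9917
C = 321·N(0.19) − 318·0.9917·N(0.01) = 321·0.5753 − 318·0.9917·0.5040 = 184.6713 − 158.9417 = 25.7296

$25.73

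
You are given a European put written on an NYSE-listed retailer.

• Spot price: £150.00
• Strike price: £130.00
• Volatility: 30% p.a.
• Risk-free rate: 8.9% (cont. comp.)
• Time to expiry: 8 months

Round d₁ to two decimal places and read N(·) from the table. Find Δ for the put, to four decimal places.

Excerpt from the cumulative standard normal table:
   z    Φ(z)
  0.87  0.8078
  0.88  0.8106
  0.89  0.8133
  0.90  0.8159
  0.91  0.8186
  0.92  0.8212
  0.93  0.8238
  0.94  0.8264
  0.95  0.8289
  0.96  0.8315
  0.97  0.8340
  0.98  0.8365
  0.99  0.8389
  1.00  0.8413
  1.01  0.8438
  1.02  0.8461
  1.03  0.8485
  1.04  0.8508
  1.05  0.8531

-0.1711

T = 0.6667;  σ√T = 0.2449
d₁ = [ln(150/130) + (0.089 + 0.3²/2)·0.6667] / 0.2449 = [0.1431 + 0.0893] / 0.2449 = 0.9489 which rounds to 0.95
N(d₁) = N(0.95) = 0.8289
Δ_put = N(d₁) − 1 = 0.8289 − 1 = -0.1711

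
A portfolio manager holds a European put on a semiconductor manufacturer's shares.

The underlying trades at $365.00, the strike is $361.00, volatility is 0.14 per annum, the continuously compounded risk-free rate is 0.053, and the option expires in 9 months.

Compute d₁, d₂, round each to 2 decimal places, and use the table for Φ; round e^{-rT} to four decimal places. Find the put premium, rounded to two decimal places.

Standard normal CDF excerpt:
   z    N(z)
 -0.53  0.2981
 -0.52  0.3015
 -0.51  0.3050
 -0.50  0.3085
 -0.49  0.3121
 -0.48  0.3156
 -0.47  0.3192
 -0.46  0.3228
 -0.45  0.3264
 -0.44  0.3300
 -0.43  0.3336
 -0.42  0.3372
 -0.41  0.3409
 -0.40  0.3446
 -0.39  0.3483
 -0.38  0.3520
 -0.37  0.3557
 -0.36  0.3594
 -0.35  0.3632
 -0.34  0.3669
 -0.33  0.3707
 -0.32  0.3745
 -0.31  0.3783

T = 0.75;  σ√T = 0.1212
d₁ = [ln(365/361) + (0.053 + ½·0.14²)·0.75] / (σ√T) = (0.0110 + 0.0471) / 0.1212 = 0.4794 ≈ 0.48
d₂ = 0.4794 − 0.1212 = 0.3581 ≈ 0.36
e^(−rT) = e^(−0.053·0.75) = 0.9610
N(−d₂) = N(-0.36) = 0.3594;  N(−d₁) = N(-0.48) = 0.3156
P = 361·0.9610·0.3594 − 365·0.3156 = 124.6834 − 115.1940 = 9.4894

$9.49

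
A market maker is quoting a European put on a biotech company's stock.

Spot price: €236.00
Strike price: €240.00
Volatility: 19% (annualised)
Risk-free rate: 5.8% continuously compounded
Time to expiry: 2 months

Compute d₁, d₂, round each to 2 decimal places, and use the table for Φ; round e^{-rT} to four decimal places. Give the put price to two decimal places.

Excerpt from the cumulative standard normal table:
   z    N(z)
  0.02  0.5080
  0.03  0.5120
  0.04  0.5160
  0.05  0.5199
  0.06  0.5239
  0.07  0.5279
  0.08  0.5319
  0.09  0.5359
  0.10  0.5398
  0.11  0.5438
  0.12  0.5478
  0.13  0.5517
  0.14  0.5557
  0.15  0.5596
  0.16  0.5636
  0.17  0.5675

σ√T = 0.19 × 0.4082 = 0.0776
ln(S/K) + (r + σ²/2)T = ln(236/240) + (0.058 + 0.19²/2)·0.1667 = -0.0168 + 0.0127 = -0.0041
d₁ = -0.0041 / 0.0776 = -0.0533 ≈ -0.05
d₂ = d₁ − σ√T = -0.0533 − 0.0776 = -0.1308 ≈ -0.13
exp(−rT) = exp(−0.058·0.1667) = 0.9904
P = 240·0.9904·N(0.13) − 236·N(0.05) = 240·0.9904·0.5517 − 236·0.5199 = 131.1369 − 122.6964 = 8.4405

€8.44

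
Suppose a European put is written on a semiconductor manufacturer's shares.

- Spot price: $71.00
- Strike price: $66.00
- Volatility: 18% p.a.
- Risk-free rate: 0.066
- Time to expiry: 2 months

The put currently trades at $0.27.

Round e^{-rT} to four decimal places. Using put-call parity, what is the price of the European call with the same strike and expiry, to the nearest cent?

$5.99

e^(−rT) = e^(−0.066·0.1667) = 0.9891
Put-call parity: C − P = S − K·e^(−rT) = 71 − 66·0.9891 = 71 − 65.2806 = 5.7194
C = P + (C − P) = 0.27 + (5.7194) = 5.9894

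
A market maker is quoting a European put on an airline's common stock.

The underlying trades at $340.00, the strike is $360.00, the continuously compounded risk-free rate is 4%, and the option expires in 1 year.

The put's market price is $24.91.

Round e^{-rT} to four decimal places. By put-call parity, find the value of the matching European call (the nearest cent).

$19.02

e^(−rT) = e^(−0.04·1) = 0.9608
Put-call parity: C − P = S − K·e^(−rT) = 340 − 360·0.9608 = 340 − 345.8880 = -5.8880
C = P + (C − P) = 24.91 + (-5.8880) = 19.0220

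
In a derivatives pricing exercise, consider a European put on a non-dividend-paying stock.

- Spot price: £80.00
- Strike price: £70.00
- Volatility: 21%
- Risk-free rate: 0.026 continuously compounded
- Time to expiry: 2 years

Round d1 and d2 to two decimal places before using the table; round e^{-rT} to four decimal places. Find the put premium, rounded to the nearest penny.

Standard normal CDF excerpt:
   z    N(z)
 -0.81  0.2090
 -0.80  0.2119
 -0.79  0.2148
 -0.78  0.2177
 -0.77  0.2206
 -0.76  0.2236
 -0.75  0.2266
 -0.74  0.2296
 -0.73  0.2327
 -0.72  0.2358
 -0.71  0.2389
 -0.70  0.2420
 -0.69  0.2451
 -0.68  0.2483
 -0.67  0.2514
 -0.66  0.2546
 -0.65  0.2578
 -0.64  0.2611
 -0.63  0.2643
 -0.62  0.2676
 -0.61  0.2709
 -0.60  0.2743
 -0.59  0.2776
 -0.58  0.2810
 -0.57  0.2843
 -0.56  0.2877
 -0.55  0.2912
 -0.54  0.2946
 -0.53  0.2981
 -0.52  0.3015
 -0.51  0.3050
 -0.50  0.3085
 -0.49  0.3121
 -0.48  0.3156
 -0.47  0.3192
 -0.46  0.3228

T = 2;  σ√T = 0.2970
ln(S/K) + (r + σ²/2)T = ln(80/70) + (0.026 + 0.21²/2)·2 = 0.1335 + 0.0961 = 0.2296
d₁ = 0.2296 / 0.2970 = 0.7732 which rounds to 0.77
d₂ = d₁ − σ√T = 0.7732 − 0.2970 = 0.4762 which rounds to 0.48
exp(−rT) = exp(−0.026·2) = 0.9493
P = 70·0.9493·N(-0.48) − 80·N(-0.77) = 70·0.9493·0.3156 − 80·0.2206 = 20.9719 − 17.6480 = 3.3239

£3.32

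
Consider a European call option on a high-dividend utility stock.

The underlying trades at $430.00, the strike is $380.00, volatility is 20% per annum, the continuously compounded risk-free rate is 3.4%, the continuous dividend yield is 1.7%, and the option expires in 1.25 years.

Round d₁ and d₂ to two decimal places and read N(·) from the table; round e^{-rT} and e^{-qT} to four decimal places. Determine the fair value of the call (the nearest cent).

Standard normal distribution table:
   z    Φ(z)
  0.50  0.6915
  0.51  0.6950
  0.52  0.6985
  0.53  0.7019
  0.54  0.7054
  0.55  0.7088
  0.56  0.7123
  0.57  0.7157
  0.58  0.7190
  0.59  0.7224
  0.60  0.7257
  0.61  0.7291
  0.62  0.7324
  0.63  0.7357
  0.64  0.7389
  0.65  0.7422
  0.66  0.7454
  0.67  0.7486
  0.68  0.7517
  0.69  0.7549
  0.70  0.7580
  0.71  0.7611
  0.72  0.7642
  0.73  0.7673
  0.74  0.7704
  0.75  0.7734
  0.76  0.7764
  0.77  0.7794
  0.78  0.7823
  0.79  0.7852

σ√T = 0.2·√1.25 = 0.2236
d₁ = [ln(430/380) + (0.034 − 0.017 + 0.2²/2)·1.25] / 0.2236 = [0.1236 + 0.0463] / 0.2236 = 0.7597 ≈ 0.76
d₂ = d₁ − σ√T = 0.7597 − 0.2236 = 0.5360 ≈ 0.54
e^(−qT) = e^(−0.017·1.25) = 0.9790;  e^(−rT) = e^(−0.034·1.25) = 0.9584
N(d₁) = N(0.76) = 0.7764;  N(d₂) = N(0.54) = 0.7054
C = 430·0.9790·0.7764 − 380·0.9584·0.7054 = 326.8411 − 256.9010 = 69.9401

$69.94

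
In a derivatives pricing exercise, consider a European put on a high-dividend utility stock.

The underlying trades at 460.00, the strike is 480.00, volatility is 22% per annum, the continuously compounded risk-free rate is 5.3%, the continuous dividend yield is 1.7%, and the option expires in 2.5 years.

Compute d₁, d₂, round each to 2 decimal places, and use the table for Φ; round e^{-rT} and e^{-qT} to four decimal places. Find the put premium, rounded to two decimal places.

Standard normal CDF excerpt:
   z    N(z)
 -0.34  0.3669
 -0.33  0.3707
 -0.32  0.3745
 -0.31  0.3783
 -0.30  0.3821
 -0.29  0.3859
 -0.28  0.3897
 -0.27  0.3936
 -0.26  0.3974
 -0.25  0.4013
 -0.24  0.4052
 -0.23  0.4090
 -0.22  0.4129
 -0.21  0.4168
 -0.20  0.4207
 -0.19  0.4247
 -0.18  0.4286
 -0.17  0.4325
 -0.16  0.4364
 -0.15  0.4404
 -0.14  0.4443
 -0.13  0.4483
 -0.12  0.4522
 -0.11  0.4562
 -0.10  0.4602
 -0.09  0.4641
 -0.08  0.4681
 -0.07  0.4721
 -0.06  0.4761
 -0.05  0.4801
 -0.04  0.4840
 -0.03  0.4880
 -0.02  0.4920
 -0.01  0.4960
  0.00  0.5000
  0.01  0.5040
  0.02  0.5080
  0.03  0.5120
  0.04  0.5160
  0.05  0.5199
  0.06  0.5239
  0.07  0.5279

T = 2.5;  σ√T = 0.3479
ln(S/K) + (r − q + σ²/2)T = ln(460/480) + (0.053 − 0.017 + 0.22²/2)·2.5 = -0.0426 + 0.1505 = 0.1079
d₁ = 0.1079 / 0.3479 = 0.3103 which rounds to 0.31
d₂ = d₁ − σ√T = 0.3103 − 0.3479 = -0.0375 which rounds to -0.04
e^(−qT) = e^(−0.017·2.5) = 0.9584;  e^(−rT) = e^(−0.053·2.5) = 0.8759
P = 480·0.8759·N(0.04) − 460·0.9584·N(-0.31) = 480·0.8759·0.5160 − 460·0.9584·0.3783 = 216.9429 − 166.7789 = 50.1641

50.16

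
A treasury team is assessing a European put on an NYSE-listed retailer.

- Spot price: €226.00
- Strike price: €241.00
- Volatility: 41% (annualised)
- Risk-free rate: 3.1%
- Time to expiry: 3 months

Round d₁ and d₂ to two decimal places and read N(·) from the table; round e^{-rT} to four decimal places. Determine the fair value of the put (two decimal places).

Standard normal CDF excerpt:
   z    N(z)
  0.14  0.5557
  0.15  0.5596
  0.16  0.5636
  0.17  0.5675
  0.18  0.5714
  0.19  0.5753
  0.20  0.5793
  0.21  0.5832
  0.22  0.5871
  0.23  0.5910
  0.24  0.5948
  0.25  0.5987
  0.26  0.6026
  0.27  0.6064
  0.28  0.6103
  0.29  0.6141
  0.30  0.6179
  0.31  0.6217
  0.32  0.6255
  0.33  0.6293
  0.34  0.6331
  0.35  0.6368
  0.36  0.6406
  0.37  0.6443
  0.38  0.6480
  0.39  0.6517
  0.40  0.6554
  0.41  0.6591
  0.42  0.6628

€26.71

σ√T = 0.41 × 0.5000 = 0.2050
d₁ = [ln(226/241) + (0.031 + 0.41²/2)·0.25] / 0.2050 = [-0.0643 + 0.0288] / 0.2050 = -0.1732 ⇒ -0.17
d₂ = d₁ − σ√T = -0.1732 − 0.2050 = -0.3782 ⇒ -0.38
exp(−rT) = exp(−0.031·0.25) = 0.9923
N(−d₂) = N(0.38) = 0.6480;  N(−d₁) = N(0.17) = 0.5675
P = 241·0.9923·0.6480 − 226·0.5675 = 154.9655 − 128.2550 = 26.7105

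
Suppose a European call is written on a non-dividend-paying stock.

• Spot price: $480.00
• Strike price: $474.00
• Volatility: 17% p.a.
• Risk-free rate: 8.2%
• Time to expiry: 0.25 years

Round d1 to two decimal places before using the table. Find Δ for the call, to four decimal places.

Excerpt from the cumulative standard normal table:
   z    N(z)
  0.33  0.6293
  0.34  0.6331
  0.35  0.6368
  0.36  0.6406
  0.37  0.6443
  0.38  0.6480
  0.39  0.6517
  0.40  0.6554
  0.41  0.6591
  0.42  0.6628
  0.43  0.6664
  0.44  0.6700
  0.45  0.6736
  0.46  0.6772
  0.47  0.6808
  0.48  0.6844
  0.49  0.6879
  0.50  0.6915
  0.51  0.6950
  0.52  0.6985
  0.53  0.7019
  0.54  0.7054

0.6664

σ√T = 0.17·√0.25 = 0.0850
ln(S/K) + (r + σ²/2)T = ln(480/474) + (0.082 + 0.17²/2)·0.25 = 0.0126 + 0.0241 = 0.0367
d₁ = 0.0367 / 0.0850 = 0.4317 → 0.43
N(d₁) = N(0.43) = 0.6664
Δ_call = N(d₁) = 0.6664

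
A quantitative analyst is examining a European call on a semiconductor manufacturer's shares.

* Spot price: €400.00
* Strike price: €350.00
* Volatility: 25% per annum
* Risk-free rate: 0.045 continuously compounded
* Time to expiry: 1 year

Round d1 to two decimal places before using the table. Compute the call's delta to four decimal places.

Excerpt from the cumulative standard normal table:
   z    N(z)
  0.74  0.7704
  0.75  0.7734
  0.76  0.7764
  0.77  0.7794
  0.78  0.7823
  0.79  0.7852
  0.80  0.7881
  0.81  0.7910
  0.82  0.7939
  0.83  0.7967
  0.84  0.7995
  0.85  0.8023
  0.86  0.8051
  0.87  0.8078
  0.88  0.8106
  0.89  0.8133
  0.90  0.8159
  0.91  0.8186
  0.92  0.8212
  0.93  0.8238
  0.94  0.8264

T = 1;  σ√T = 0.2500
ln(S/K) + (r + σ²/2)T = ln(400/350) + (0.045 + 0.25²/2)·1 = 0.1335 + 0.0762 = 0.2098
d₁ = 0.2098 / 0.2500 = 0.8391 ≈ 0.84
N(d₁) = N(0.84) = 0.7995
Δ_call = N(d₁) = 0.7995

0.7995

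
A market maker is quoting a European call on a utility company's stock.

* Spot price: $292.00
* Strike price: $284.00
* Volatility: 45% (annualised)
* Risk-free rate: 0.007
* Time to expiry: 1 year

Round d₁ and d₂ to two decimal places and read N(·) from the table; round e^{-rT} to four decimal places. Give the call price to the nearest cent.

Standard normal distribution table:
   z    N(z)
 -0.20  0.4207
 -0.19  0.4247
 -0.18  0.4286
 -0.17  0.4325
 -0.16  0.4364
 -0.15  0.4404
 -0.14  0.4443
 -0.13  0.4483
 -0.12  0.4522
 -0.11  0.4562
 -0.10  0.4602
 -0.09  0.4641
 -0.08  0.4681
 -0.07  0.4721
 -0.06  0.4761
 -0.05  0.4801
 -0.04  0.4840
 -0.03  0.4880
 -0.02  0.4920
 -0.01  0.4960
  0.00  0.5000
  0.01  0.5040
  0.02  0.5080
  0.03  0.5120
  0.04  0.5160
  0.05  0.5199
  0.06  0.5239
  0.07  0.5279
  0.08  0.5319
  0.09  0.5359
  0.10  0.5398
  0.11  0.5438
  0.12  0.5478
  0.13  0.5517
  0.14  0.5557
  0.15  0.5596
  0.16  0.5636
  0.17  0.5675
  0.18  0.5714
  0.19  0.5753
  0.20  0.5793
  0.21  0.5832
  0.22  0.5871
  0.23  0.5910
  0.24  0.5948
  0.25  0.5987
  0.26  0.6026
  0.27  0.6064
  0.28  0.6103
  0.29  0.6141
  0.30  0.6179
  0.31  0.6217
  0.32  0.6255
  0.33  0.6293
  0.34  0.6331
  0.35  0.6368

σ√T = 0.45·√1 = 0.4500
d₁ = [ln(292/284) + (0.007 + 0.45²/2)·1] / 0.4500 = [0.0278 + 0.1083] / 0.4500 = 0.3023 ⇒ 0.30
d₂ = d₁ − σ√T = 0.3023 − 0.4500 = -0.1477 ⇒ -0.15
exp(−rT) = exp(−0.007·1) = 0.9930
N(d₁) = N(0.30) = 0.6179;  N(d₂) = N(-0.15) = 0.4404
C = 292·0.6179 − 284·0.9930·0.4404 = 180.4268 − 124.1981 = 56.2287

$56.23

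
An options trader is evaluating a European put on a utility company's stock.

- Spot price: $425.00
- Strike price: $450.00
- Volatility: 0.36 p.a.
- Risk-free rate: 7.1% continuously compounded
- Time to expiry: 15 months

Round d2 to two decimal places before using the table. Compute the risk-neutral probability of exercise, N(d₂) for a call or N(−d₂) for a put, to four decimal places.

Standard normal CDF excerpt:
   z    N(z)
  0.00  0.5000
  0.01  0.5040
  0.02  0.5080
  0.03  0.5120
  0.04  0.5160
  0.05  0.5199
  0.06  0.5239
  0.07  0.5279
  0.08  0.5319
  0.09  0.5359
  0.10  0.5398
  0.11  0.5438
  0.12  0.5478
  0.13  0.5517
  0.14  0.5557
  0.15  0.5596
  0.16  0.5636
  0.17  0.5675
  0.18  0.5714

σ√T = 0.36 × 1.1180 = 0.4025
d₁ = [ln(425/450) + (0.071 + 0.36²/2)·1.25] / 0.4025 = [-0.0572 + 0.1697] / 0.4025 = 0.2797 ≈ 0.28
d₂ = d₁ − σ√T = 0.2797 − 0.4025 = -0.1228 ≈ -0.12
Risk-neutral Pr[S_T < K] = N(−d₂) = N(0.12) = 0.5478

0.5478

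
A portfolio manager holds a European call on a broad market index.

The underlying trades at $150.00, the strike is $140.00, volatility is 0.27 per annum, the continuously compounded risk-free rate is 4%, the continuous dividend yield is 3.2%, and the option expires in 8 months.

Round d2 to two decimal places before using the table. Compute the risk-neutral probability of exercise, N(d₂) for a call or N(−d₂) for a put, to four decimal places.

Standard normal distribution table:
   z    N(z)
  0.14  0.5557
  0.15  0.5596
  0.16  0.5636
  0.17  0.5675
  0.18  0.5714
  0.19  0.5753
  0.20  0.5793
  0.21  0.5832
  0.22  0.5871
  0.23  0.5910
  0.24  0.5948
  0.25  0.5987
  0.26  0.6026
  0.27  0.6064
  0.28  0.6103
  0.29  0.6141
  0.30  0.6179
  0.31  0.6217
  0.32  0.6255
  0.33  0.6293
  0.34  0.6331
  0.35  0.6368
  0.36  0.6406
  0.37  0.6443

0.5910

σ√T = 0.27 × 0.8165 = 0.2205
d₁ = [ln(150/140) + (0.04 − 0.032 + ½·0.27²)·0.6667] / (σ√T) = (0.0690 + 0.0296) / 0.2205 = 0.4474 → 0.45
d₂ = 0.4474 − 0.2205 = 0.2269 → 0.23
Risk-neutral Pr[S_T > K] = N(d₂) = N(0.23) = 0.5910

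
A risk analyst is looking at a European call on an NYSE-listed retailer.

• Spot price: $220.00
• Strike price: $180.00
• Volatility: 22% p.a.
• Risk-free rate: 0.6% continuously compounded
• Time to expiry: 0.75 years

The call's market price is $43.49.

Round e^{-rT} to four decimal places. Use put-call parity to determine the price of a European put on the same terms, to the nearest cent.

e^(−rT) = e^(−0.006·0.75) = 0.9955
Put-call parity: C − P = S − K·e^(−rT) = 220 − 180·0.9955 = 220 − 179.1900 = 40.8100
P = C − (C − P) = 43.49 − (40.8100) = 2.6800

$2.68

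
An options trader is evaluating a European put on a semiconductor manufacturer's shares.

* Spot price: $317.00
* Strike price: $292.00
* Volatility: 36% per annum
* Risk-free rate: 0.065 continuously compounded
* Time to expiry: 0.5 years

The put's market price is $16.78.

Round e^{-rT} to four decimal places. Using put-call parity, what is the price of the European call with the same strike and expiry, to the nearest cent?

$51.12

exp(−rT) = exp(−0.065·0.5) = 0.9680
Put-call parity: C − P = S − K·e^(−rT) = 317 − 292·0.9680 = 317 − 282.6560 = 34.3440
C = P + (C − P) = 16.78 + (34.3440) = 51.1240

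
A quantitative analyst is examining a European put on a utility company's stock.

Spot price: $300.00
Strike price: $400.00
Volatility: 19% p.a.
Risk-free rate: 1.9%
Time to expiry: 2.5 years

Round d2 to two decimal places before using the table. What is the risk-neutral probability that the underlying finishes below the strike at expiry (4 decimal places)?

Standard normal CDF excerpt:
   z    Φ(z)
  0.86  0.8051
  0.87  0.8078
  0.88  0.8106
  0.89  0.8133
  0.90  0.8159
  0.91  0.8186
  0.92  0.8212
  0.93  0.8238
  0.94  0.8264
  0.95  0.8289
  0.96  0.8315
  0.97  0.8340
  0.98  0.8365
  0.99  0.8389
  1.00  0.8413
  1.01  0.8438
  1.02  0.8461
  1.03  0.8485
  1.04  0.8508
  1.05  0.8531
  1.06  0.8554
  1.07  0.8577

σ√T = 0.19 × 1.5811 = 0.3004
ln(S/K) + (r + σ²/2)T = ln(300/400) + (0.019 + 0.19²/2)·2.5 = -0.2877 + 0.0926 = -0.1951
d₁ = -0.1951 / 0.3004 = -0.6493 → -0.65
d₂ = d₁ − σ√T = -0.6493 − 0.3004 = -0.9497 → -0.95
Risk-neutral Pr[S_T < K] = N(−d₂) = N(0.95) = 0.8289

0.8289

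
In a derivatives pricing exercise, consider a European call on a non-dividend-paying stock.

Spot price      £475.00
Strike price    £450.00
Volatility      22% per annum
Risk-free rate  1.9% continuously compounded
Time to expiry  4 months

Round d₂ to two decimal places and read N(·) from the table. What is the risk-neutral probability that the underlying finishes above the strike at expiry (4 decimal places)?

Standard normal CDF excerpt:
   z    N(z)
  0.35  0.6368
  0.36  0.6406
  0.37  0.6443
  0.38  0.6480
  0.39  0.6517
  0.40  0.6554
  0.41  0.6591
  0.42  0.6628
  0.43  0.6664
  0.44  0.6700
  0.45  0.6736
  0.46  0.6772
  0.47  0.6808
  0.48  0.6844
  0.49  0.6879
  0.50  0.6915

0.6591

T = 0.3333;  σ√T = 0.1270
d₁ = [ln(475/450) + (0.019 + ½·0.22²)·0.3333] / (σ√T) = (0.0541 + 0.0144) / 0.1270 = 0.5390 → 0.54
d₂ = 0.5390 − 0.1270 = 0.4120 → 0.41
Pr(exercise) under Q = N(d₂) = 0.6591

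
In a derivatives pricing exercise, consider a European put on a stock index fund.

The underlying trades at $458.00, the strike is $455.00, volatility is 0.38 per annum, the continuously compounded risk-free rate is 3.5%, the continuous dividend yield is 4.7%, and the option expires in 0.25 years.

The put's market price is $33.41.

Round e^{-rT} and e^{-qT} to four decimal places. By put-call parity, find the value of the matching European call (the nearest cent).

e^(−qT) = e^(−0.047·0.25) = 0.9883;  e^(−rT) = e^(−0.035·0.25) = 0.9913
Put-call parity: C − P = S·e^(−qT) − K·e^(−rT) = 458·0.9883 − 455·0.9913 = 452.6414 − 451.0415 = 1.5999
C = P + (C − P) = 33.41 + (1.5999) = 35.0099

$35.01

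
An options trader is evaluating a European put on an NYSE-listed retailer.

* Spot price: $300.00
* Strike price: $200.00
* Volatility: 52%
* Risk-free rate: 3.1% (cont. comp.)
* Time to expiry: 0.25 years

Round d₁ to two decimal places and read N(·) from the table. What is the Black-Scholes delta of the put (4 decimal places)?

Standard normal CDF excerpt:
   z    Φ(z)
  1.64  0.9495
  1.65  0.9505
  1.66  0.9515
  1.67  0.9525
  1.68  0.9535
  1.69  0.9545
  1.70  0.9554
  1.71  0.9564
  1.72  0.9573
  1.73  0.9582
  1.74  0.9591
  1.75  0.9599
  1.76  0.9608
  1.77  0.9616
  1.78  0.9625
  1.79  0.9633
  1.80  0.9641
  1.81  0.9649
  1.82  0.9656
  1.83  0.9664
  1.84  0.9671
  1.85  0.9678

T = 0.25;  σ√T = 0.2600
d₁ = [ln(300/200) + (0.031 + 0.52²/2)·0.25] / 0.2600 = [0.4055 + 0.0416] / 0.2600 = 1.7193 which rounds to 1.72
N(d₁) = N(1.72) = 0.9573
Δ_put = N(d₁) − 1 = 0.9573 − 1 = -0.0427

-0.0427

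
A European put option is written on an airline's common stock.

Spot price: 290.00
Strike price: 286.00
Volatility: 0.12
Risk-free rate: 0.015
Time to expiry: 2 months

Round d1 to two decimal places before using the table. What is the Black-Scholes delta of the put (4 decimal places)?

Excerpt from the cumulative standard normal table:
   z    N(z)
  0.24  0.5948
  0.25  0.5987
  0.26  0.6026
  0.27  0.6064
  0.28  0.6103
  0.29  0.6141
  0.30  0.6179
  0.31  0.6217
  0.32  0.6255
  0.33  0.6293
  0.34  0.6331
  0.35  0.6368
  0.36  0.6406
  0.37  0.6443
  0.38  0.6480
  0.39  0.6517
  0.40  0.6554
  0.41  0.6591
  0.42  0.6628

σ√T = 0.12·√0.1667 = 0.0490
d₁ = [ln(290/286) + (0.015 + 0.12²/2)·0.1667] / 0.0490 = [0.0139 + 0.0037] / 0.0490 = 0.3590 which rounds to 0.36
N(d₁) = N(0.36) = 0.6406
Δ_put = N(d₁) − 1 = 0.6406 − 1 = -0.3594

-0.3594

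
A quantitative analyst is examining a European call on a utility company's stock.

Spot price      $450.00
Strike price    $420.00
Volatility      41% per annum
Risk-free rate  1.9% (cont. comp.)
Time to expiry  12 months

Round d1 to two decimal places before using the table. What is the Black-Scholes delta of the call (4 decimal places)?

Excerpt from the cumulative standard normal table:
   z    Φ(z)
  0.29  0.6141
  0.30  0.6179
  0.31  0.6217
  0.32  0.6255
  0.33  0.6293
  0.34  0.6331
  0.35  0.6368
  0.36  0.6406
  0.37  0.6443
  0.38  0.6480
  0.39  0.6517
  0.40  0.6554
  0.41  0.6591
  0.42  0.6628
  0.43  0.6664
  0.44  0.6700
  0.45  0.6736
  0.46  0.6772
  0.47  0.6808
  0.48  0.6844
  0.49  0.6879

0.6628

σ√T = 0.41 × 1.0000 = 0.4100
ln(S/K) + (r + σ²/2)T = ln(450/420) + (0.019 + 0.41²/2)·1 = 0.0690 + 0.1030 = 0.1720
d₁ = 0.1720 / 0.4100 = 0.4196 ≈ 0.42
N(d₁) = N(0.42) = 0.6628
Δ_call = N(d₁) = 0.6628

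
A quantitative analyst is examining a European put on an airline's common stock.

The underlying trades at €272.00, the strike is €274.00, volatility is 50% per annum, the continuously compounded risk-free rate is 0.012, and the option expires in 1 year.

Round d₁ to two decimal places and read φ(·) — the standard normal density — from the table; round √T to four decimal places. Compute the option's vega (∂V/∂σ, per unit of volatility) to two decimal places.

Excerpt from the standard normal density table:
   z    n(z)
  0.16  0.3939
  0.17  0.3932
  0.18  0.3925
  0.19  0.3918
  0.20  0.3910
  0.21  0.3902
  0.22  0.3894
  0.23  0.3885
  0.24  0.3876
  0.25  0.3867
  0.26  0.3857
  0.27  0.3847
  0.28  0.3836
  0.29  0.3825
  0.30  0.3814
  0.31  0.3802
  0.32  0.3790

104.91

σ√T = 0.5 × 1.0000 = 0.5000
ln(S/K) + (r + σ²/2)T = ln(272/274) + (0.012 + 0.5²/2)·1 = -0.0073 + 0.1370 = 0.1297
d₁ = 0.1297 / 0.5000 = 0.2593 ≈ 0.26
√T = √1 = 1.0000
φ(d₁) = φ(0.26) = 0.3857
vega = S·φ(d₁)·√T = 272·0.3857·1.0000 = 104.9104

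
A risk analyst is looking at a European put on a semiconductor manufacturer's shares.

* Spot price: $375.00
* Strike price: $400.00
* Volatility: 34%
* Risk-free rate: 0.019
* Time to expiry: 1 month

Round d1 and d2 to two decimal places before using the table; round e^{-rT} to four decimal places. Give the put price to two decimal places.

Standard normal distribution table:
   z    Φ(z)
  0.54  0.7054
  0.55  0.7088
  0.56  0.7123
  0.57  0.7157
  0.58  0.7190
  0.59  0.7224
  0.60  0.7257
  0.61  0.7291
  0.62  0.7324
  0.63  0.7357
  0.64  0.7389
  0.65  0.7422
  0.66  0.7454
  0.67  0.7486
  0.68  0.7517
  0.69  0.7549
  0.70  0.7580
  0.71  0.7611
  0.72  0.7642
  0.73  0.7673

$30.58

σ√T = 0.34·√0.08333 = 0.0981
d₁ = [ln(375/400) + (0.019 + ½·0.34²)·0.08333] / (σ√T) = (-0.0645 + 0.0064) / 0.0981 = -0.5923 → -0.59
d₂ = -0.5923 − 0.0981 = -0.6905 → -0.69
exp(−rT) = exp(−0.019·0.08333) = 0.9984
N(−d₂) = N(0.69) = 0.7549;  N(−d₁) = N(0.59) = 0.7224
P = 400·0.9984·0.7549 − 375·0.7224 = 301.4769 − 270.9000 = 30.5769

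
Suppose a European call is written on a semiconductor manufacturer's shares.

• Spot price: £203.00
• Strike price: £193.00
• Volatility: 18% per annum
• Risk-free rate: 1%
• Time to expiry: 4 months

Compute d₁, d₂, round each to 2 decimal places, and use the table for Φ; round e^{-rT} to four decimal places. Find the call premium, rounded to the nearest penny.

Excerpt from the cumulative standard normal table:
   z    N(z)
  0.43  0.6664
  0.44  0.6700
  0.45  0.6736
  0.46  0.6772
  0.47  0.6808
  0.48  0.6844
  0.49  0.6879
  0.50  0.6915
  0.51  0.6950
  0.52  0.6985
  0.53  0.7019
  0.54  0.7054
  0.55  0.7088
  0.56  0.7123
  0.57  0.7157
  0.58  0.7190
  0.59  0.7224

σ√T = 0.18 × 0.5774 = 0.1039
ln(S/K) + (r + σ²/2)T = ln(203/193) + (0.01 + 0.18²/2)·0.3333 = 0.0505 + 0.0087 = 0.0592
d₁ = 0.0592 / 0.1039 = 0.5701 → 0.57
d₂ = d₁ − σ√T = 0.5701 − 0.1039 = 0.4662 → 0.47
exp(−rT) = exp(−0.01·0.3333) = 0.9967
C = 203·N(0.57) − 193·0.9967·N(0.47) = 203·0.7157 − 193·0.9967·0.6808 = 145.2871 − 130.9608 = 14.3263

£14.33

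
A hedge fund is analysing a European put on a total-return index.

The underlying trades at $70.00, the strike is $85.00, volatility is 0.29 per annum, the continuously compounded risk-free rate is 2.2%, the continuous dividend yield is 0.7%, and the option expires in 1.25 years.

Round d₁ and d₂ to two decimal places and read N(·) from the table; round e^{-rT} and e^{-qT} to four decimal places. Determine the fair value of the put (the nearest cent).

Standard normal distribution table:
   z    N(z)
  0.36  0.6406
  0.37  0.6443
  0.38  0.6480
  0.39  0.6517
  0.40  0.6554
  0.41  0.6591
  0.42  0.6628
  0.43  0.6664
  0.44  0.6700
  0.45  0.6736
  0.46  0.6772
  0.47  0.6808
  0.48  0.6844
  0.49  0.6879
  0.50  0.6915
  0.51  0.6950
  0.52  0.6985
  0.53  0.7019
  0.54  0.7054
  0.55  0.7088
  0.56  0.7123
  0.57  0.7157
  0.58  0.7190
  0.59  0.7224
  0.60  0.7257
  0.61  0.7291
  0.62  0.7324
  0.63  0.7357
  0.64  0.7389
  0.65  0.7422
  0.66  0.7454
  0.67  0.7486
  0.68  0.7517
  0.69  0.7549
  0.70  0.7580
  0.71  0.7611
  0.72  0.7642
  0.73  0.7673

σ√T = 0.29 × 1.1180 = 0.3242
d₁ = [ln(70/85) + (0.022 − 0.007 + 0.29²/2)·1.25] / 0.3242 = [-0.1942 + 0.0713] / 0.3242 = -0.3789 which rounds to -0.38
d₂ = d₁ − σ√T = -0.3789 − 0.3242 = -0.7031 which rounds to -0.70
e^(−qT) = e^(−0.007·1.25) = 0.9913;  e^(−rT) = e^(−0.022·1.25) = 0.9729
N(−d₂) = N(0.70) = 0.7580;  N(−d₁) = N(0.38) = 0.6480
P = 85·0.9729·0.7580 − 70·0.9913·0.6480 = 62.6839 − 44.9654 = 17.7186

$17.72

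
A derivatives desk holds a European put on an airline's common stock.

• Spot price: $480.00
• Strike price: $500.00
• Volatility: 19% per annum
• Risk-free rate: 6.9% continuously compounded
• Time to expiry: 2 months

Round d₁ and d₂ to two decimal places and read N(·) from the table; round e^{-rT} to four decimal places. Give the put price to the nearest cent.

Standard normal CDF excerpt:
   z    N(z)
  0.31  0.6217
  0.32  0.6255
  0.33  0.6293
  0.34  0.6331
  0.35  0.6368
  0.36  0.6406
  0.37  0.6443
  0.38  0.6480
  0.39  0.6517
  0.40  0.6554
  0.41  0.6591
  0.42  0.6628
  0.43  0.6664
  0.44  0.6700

$23.73

σ√T = 0.19 × 0.4082 = 0.0776
d₁ = [ln(480/500) + (0.069 + ½·0.19²)·0.1667] / (σ√T) = (-0.0408 + 0.0145) / 0.0776 = -0.3392 which rounds to -0.34
d₂ = -0.3392 − 0.0776 = -0.4168 which rounds to -0.42
e^(−rT) = e^(−0.069·0.1667) = 0.9886
P = 500·0.9886·N(0.42) − 480·N(0.34) = 500·0.9886·0.6628 − 480·0.6331 = 327.6220 − 303.8880 = 23.7340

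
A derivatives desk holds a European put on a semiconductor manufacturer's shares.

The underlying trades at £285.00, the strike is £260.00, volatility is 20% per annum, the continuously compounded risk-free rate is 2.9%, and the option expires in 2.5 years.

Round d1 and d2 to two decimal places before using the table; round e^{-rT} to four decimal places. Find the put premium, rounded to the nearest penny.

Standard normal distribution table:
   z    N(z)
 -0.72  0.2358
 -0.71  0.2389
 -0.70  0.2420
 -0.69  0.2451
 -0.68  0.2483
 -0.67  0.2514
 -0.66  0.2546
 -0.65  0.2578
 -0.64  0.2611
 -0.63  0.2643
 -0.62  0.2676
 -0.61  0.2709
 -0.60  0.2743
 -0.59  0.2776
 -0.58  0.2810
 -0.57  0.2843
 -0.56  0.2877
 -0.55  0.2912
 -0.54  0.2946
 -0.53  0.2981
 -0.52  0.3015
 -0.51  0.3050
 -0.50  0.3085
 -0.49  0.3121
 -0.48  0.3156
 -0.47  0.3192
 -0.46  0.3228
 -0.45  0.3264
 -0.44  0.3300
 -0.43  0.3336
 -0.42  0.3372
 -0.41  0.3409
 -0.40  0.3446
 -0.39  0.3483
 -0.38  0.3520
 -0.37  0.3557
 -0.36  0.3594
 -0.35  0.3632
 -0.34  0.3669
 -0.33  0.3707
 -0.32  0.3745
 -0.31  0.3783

£16.15

T = 2.5;  σ√T = 0.3162
d₁ = [ln(285/260) + (0.029 + ½·0.2²)·2.5] / (σ√T) = (0.0918 + 0.1225) / 0.3162 = 0.6777 → 0.68
d₂ = 0.6777 − 0.3162 = 0.3615 → 0.36
exp(−rT) = exp(−0.029·2.5) = 0.9301
N(−d₂) = N(-0.36) = 0.3594;  N(−d₁) = N(-0.68) = 0.2483
P = 260·0.9301·0.3594 − 285·0.2483 = 86.9123 − 70.7655 = 16.1468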